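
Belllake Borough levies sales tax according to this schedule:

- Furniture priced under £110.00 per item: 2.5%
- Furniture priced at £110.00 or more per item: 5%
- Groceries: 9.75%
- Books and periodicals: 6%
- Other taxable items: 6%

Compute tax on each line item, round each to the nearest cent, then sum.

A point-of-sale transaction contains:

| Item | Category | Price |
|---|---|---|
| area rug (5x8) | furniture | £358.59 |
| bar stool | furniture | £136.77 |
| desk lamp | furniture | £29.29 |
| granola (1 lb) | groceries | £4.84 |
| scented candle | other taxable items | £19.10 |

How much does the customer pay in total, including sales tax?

£575.71

Area rug (5x8) £358.59: furniture, £110.00 or more → 5% → £17.93
Bar stool £136.77: furniture, £110.00 or more → 5% → £6.84
Desk lamp £29.29: furniture, under £110.00 → 2.5% → £0.73
Granola (1 lb) £4.84: groceries → 9.75% → £0.47
Scented candle £19.10: other taxable items → 6% → £1.15
Subtotal = £548.59; tax = £27.12; total due = £575.71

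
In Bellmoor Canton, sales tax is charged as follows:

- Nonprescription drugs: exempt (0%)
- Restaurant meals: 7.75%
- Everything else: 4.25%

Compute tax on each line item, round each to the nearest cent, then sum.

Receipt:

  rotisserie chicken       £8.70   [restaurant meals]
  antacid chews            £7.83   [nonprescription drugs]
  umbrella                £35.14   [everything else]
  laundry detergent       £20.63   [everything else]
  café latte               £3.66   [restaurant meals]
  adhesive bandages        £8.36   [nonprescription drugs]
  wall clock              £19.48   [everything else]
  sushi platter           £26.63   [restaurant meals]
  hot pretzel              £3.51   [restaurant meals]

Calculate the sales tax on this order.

£6.48

Rotisserie chicken £8.70: restaurant meals → 7.75% → £0.67
Antacid chews £7.83: nonprescription drugs → 0% → £0.00
Umbrella £35.14: everything else → 4.25% → £1.49
Laundry detergent £20.63: everything else → 4.25% → £0.88
Café latte £3.66: restaurant meals → 7.75% → £0.28
Adhesive bandages £8.36: nonprescription drugs → 0% → £0.00
Wall clock £19.48: everything else → 4.25% → £0.83
Sushi platter £26.63: restaurant meals → 7.75% → £2.06
Hot pretzel £3.51: restaurant meals → 7.75% → £0.27
Total tax = £0.67 + £1.49 + £0.88 + £0.28 + £0.83 + £2.06 + £0.27 = £6.48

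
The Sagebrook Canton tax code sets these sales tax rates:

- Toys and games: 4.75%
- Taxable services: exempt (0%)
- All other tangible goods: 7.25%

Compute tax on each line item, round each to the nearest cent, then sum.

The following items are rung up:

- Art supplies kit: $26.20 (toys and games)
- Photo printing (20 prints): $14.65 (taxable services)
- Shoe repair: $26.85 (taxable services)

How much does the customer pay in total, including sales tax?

$68.94

Art supplies kit $26.20: toys and games → 4.75% → $1.24
Photo printing (20 prints) $14.65: taxable services → 0% → $0.00
Shoe repair $26.85: taxable services → 0% → $0.00
Subtotal = $67.70; tax = $1.24; total due = $68.94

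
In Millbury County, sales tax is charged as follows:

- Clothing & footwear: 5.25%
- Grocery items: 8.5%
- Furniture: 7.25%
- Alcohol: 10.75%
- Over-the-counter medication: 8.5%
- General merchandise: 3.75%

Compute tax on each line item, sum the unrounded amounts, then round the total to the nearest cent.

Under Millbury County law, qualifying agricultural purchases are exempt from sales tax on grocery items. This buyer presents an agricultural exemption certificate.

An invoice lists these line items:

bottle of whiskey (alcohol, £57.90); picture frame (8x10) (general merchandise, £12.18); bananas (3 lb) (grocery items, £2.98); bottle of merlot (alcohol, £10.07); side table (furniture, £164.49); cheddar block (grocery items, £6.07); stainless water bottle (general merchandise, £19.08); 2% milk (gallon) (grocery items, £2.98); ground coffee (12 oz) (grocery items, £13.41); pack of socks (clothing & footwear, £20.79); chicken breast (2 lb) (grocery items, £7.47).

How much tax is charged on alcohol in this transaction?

Bottle of whiskey £57.90: alcohol → 10.75% → £6.22425
Bottle of merlot £10.07: alcohol → 10.75% → £1.082525
Tax on alcohol: unrounded sum = £7.306775 → £7.31

£7.31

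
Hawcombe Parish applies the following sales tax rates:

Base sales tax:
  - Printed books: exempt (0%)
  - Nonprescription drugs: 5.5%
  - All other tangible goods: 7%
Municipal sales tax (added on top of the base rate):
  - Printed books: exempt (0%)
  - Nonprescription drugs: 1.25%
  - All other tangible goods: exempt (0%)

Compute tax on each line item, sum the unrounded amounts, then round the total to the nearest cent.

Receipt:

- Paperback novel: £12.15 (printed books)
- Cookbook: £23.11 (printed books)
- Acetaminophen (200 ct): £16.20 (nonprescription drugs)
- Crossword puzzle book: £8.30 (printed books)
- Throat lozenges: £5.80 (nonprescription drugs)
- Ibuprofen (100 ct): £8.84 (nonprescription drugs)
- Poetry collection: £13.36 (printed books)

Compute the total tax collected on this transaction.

Paperback novel £12.15: printed books → 0% + 0% municipal = 0% → £0.00
Cookbook £23.11: printed books → 0% + 0% municipal = 0% → £0.00
Acetaminophen (200 ct) £16.20: nonprescription drugs → 5.5% + 1.25% municipal = 6.75% → £1.0935
Crossword puzzle book £8.30: printed books → 0% + 0% municipal = 0% → £0.00
Throat lozenges £5.80: nonprescription drugs → 5.5% + 1.25% municipal = 6.75% → £0.3915
Ibuprofen (100 ct) £8.84: nonprescription drugs → 5.5% + 1.25% municipal = 6.75% → £0.5967
Poetry collection £13.36: printed books → 0% + 0% municipal = 0% → £0.00
Unrounded tax sum = £2.0817 → £2.08

£2.08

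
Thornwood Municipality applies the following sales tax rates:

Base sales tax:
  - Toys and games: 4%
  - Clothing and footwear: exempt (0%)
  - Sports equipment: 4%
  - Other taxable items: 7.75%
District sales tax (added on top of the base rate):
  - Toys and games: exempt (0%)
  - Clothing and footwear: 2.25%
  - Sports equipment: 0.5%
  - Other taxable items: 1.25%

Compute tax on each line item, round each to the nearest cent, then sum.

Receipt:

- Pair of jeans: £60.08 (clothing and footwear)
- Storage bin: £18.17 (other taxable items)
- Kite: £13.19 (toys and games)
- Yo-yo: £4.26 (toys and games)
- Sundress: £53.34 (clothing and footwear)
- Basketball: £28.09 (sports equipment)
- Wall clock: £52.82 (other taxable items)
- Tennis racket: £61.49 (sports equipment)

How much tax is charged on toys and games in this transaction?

£0.70

Kite £13.19: toys and games → 4% + 0% district = 4% → £0.53
Yo-yo £4.26: toys and games → 4% + 0% district = 4% → £0.17
Tax on toys and games = £0.53 + £0.17 = £0.70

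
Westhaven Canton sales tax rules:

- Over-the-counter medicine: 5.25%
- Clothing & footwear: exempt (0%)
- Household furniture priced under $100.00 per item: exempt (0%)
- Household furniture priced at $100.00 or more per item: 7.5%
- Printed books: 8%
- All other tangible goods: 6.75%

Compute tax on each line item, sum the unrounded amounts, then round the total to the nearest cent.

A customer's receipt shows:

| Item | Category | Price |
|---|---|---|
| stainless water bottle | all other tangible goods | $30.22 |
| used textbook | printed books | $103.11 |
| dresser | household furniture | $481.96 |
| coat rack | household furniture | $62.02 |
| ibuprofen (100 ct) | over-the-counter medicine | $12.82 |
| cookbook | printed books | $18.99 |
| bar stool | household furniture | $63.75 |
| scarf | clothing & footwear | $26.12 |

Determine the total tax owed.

Stainless water bottle $30.22: all other tangible goods → 6.75% → $2.03985
Used textbook $103.11: printed books → 8% → $8.2488
Dresser $481.96: household furniture, $100.00 or more → 7.5% → $36.147
Coat rack $62.02: household furniture, under $100.00 → 0% → $0.00
Ibuprofen (100 ct) $12.82: over-the-counter medicine → 5.25% → $0.67305
Cookbook $18.99: printed books → 8% → $1.5192
Bar stool $63.75: household furniture, under $100.00 → 0% → $0.00
Scarf $26.12: clothing & footwear → 0% → $0.00
Unrounded tax sum = $48.6279 → $48.63

$48.63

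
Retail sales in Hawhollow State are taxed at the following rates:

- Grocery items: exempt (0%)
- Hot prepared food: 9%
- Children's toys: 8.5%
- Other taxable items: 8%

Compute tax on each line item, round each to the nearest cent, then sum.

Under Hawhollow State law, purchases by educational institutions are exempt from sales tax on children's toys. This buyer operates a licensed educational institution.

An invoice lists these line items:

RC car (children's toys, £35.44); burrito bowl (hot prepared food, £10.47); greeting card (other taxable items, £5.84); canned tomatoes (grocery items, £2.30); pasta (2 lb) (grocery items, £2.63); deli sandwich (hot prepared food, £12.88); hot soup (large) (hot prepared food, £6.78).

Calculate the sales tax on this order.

RC car £35.44: children's toys, buyer-exempt → 0% → £0.00
Burrito bowl £10.47: hot prepared food → 9% → £0.94
Greeting card £5.84: other taxable items → 8% → £0.47
Canned tomatoes £2.30: grocery items → 0% → £0.00
Pasta (2 lb) £2.63: grocery items → 0% → £0.00
Deli sandwich £12.88: hot prepared food → 9% → £1.16
Hot soup (large) £6.78: hot prepared food → 9% → £0.61
Total tax = £0.94 + £0.47 + £1.16 + £0.61 = £3.18

£3.18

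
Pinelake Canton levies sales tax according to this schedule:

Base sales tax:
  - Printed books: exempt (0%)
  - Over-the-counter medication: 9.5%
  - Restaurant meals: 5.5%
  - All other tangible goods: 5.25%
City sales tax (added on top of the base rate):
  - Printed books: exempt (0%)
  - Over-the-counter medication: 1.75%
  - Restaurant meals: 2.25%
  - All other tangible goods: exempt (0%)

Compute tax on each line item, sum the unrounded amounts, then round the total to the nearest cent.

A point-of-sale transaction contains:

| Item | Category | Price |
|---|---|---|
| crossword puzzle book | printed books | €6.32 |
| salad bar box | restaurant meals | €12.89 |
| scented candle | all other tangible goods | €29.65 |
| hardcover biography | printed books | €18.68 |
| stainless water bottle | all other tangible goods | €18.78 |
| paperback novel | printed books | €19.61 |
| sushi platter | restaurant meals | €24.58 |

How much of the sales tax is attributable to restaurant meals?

€2.90

Salad bar box €12.89: restaurant meals → 5.5% + 2.25% city = 7.75% → €0.998975
Sushi platter €24.58: restaurant meals → 5.5% + 2.25% city = 7.75% → €1.90495
Tax on restaurant meals: unrounded sum = €2.903925 → €2.90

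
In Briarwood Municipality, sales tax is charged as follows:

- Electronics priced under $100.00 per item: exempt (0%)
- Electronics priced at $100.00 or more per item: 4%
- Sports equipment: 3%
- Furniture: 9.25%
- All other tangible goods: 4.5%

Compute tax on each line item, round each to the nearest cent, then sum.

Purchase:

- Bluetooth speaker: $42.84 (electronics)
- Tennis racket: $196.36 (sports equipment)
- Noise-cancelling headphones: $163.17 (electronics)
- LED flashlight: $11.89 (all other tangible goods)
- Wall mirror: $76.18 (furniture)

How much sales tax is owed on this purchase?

$20.01

Bluetooth speaker $42.84: electronics, under $100.00 → 0% → $0.00
Tennis racket $196.36: sports equipment → 3% → $5.89
Noise-cancelling headphones $163.17: electronics, $100.00 or more → 4% → $6.53
LED flashlight $11.89: all other tangible goods → 4.5% → $0.54
Wall mirror $76.18: furniture → 9.25% → $7.05
Total tax = $5.89 + $6.53 + $0.54 + $7.05 = $20.01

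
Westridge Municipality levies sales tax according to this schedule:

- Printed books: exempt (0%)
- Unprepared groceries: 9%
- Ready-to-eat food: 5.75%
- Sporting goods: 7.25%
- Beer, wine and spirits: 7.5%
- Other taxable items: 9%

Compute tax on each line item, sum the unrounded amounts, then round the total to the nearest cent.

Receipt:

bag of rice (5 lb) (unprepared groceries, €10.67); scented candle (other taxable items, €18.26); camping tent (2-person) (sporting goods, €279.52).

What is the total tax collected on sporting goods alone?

Camping tent (2-person) €279.52: sporting goods → 7.25% → €20.2652
Tax on sporting goods: unrounded sum = €20.2652 → €20.27

€20.27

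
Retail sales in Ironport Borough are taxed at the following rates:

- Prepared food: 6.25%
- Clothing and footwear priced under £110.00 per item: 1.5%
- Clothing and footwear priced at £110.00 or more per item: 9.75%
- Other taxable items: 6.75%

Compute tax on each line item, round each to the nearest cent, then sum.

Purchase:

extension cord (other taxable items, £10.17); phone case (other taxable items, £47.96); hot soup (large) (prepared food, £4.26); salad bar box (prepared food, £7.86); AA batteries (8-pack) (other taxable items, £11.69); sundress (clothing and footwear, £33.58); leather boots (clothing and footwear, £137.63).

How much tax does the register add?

Extension cord £10.17: other taxable items → 6.75% → £0.69
Phone case £47.96: other taxable items → 6.75% → £3.24
Hot soup (large) £4.26: prepared food → 6.25% → £0.27
Salad bar box £7.86: prepared food → 6.25% → £0.49
AA batteries (8-pack) £11.69: other taxable items → 6.75% → £0.79
Sundress £33.58: clothing and footwear, under £110.00 → 1.5% → £0.50
Leather boots £137.63: clothing and footwear, £110.00 or more → 9.75% → £13.42
Total tax = £0.69 + £3.24 + £0.27 + £0.49 + £0.79 + £0.50 + £13.42 = £19.40

£19.40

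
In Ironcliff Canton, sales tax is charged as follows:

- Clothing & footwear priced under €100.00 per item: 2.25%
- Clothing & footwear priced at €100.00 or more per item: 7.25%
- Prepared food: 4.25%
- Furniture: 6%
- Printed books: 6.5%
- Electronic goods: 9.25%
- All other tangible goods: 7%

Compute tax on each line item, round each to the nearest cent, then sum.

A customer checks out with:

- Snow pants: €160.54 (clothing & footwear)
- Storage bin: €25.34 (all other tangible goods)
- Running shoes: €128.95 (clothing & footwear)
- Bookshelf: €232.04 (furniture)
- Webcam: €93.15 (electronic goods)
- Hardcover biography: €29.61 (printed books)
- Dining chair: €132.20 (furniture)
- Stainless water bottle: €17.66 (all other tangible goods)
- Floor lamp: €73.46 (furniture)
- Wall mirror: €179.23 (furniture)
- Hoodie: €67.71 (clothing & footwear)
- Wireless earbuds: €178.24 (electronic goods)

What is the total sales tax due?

€89.56

Snow pants €160.54: clothing & footwear, €100.00 or more → 7.25% → €11.64
Storage bin €25.34: all other tangible goods → 7% → €1.77
Running shoes €128.95: clothing & footwear, €100.00 or more → 7.25% → €9.35
Bookshelf €232.04: furniture → 6% → €13.92
Webcam €93.15: electronic goods → 9.25% → €8.62
Hardcover biography €29.61: printed books → 6.5% → €1.92
Dining chair €132.20: furniture → 6% → €7.93
Stainless water bottle €17.66: all other tangible goods → 7% → €1.24
Floor lamp €73.46: furniture → 6% → €4.41
Wall mirror €179.23: furniture → 6% → €10.75
Hoodie €67.71: clothing & footwear, under €100.00 → 2.25% → €1.52
Wireless earbuds €178.24: electronic goods → 9.25% → €16.49
Total tax = €11.64 + €1.77 + €9.35 + €13.92 + €8.62 + €1.92 + €7.93 + €1.24 + €4.41 + €10.75 + €1.52 + €16.49 = €89.56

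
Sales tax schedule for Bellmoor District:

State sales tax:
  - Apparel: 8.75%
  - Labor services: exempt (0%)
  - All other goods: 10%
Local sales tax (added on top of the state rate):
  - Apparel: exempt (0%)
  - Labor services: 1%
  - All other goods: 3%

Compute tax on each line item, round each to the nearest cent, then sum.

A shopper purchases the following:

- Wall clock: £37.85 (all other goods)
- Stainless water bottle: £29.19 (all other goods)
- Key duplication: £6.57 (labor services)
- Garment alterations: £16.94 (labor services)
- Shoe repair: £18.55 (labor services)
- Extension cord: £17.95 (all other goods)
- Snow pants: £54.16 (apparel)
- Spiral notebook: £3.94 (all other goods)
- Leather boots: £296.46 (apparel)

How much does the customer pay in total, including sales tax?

Wall clock £37.85: all other goods → 10% + 3% local = 13% → £4.92
Stainless water bottle £29.19: all other goods → 10% + 3% local = 13% → £3.79
Key duplication £6.57: labor services → 0% + 1% local = 1% → £0.07
Garment alterations £16.94: labor services → 0% + 1% local = 1% → £0.17
Shoe repair £18.55: labor services → 0% + 1% local = 1% → £0.19
Extension cord £17.95: all other goods → 10% + 3% local = 13% → £2.33
Snow pants £54.16: apparel → 8.75% + 0% local = 8.75% → £4.74
Spiral notebook £3.94: all other goods → 10% + 3% local = 13% → £0.51
Leather boots £296.46: apparel → 8.75% + 0% local = 8.75% → £25.94
Subtotal = £481.61; tax = £42.66; total due = £524.27

£524.27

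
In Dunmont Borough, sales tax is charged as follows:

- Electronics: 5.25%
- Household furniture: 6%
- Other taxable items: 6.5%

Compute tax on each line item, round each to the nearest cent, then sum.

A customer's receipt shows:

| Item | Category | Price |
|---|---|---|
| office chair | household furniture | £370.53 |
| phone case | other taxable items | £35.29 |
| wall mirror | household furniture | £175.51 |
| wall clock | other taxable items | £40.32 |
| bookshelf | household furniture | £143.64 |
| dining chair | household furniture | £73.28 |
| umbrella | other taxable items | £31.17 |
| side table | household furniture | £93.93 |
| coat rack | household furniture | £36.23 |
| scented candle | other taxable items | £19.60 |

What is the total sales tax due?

£61.80

Office chair £370.53: household furniture → 6% → £22.23
Phone case £35.29: other taxable items → 6.5% → £2.29
Wall mirror £175.51: household furniture → 6% → £10.53
Wall clock £40.32: other taxable items → 6.5% → £2.62
Bookshelf £143.64: household furniture → 6% → £8.62
Dining chair £73.28: household furniture → 6% → £4.40
Umbrella £31.17: other taxable items → 6.5% → £2.03
Side table £93.93: household furniture → 6% → £5.64
Coat rack £36.23: household furniture → 6% → £2.17
Scented candle £19.60: other taxable items → 6.5% → £1.27
Total tax = £22.23 + £2.29 + £10.53 + £2.62 + £8.62 + £4.40 + £2.03 + £5.64 + £2.17 + £1.27 = £61.80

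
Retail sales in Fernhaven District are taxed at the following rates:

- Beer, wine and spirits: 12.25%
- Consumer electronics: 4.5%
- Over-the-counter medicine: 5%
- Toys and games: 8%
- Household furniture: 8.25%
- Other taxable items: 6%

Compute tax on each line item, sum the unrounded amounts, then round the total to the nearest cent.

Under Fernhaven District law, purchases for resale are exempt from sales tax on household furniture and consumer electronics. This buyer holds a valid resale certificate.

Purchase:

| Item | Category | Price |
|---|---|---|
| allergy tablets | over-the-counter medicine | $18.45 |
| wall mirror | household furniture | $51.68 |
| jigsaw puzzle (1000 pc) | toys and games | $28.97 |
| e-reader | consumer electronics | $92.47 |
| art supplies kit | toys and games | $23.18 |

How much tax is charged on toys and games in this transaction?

$4.17

Jigsaw puzzle (1000 pc) $28.97: toys and games → 8% → $2.3176
Art supplies kit $23.18: toys and games → 8% → $1.8544
Tax on toys and games: unrounded sum = $4.172 → $4.17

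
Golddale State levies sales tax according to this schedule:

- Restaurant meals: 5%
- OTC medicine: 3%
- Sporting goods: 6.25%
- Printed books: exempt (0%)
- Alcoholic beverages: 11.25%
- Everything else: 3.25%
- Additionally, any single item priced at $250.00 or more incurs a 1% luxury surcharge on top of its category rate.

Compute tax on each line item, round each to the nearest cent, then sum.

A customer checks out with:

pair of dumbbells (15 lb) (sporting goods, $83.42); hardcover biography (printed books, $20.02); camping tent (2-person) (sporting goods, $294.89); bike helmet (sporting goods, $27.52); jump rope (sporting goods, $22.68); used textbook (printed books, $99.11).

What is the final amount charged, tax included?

Pair of dumbbells (15 lb) $83.42: sporting goods → 6.25% → $5.21
Hardcover biography $20.02: printed books → 0% → $0.00
Camping tent (2-person) $294.89: sporting goods → 6.25% + 1% surcharge = 7.25% → $21.38
Bike helmet $27.52: sporting goods → 6.25% → $1.72
Jump rope $22.68: sporting goods → 6.25% → $1.42
Used textbook $99.11: printed books → 0% → $0.00
Subtotal = $547.64; tax = $29.73; total due = $577.37

$577.37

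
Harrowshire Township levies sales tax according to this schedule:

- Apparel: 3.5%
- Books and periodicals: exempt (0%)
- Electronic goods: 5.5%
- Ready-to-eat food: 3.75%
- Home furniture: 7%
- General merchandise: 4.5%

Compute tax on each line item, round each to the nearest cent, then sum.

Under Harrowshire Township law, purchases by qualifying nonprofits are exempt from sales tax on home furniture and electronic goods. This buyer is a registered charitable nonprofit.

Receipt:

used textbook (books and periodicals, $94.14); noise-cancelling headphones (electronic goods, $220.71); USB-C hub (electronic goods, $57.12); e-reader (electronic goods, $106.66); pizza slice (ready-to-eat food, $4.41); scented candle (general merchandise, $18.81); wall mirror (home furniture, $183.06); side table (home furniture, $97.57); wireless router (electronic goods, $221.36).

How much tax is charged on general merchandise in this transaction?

Scented candle $18.81: general merchandise → 4.5% → $0.85
Tax on general merchandise = $0.85

$0.85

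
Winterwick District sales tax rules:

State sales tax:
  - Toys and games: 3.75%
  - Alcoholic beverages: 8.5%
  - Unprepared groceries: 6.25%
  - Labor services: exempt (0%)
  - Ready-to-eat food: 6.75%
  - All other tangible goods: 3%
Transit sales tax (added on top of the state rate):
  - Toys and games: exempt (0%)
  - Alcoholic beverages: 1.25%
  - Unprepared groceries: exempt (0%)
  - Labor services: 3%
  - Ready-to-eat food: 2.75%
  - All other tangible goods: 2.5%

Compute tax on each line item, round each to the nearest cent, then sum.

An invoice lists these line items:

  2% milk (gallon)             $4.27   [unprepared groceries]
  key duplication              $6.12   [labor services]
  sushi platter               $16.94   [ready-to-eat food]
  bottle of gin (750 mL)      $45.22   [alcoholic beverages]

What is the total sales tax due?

2% milk (gallon) $4.27: unprepared groceries → 6.25% + 0% transit = 6.25% → $0.27
Key duplication $6.12: labor services → 0% + 3% transit = 3% → $0.18
Sushi platter $16.94: ready-to-eat food → 6.75% + 2.75% transit = 9.5% → $1.61
Bottle of gin (750 mL) $45.22: alcoholic beverages → 8.5% + 1.25% transit = 9.75% → $4.41
Total tax = $0.27 + $0.18 + $1.61 + $4.41 = $6.47

$6.47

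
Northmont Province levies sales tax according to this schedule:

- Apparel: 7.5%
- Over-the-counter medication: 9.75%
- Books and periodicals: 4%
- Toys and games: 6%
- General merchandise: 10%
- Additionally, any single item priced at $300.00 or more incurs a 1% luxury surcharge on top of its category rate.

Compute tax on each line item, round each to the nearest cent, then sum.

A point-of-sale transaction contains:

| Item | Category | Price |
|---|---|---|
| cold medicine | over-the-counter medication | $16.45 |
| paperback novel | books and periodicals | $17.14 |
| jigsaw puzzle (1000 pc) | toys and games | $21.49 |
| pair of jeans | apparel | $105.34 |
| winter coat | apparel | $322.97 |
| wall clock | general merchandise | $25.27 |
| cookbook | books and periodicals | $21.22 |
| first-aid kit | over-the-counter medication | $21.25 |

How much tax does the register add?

Cold medicine $16.45: over-the-counter medication → 9.75% → $1.60
Paperback novel $17.14: books and periodicals → 4% → $0.69
Jigsaw puzzle (1000 pc) $21.49: toys and games → 6% → $1.29
Pair of jeans $105.34: apparel → 7.5% → $7.90
Winter coat $322.97: apparel → 7.5% + 1% surcharge = 8.5% → $27.45
Wall clock $25.27: general merchandise → 10% → $2.53
Cookbook $21.22: books and periodicals → 4% → $0.85
First-aid kit $21.25: over-the-counter medication → 9.75% → $2.07
Total tax = $1.60 + $0.69 + $1.29 + $7.90 + $27.45 + $2.53 + $0.85 + $2.07 = $44.38

$44.38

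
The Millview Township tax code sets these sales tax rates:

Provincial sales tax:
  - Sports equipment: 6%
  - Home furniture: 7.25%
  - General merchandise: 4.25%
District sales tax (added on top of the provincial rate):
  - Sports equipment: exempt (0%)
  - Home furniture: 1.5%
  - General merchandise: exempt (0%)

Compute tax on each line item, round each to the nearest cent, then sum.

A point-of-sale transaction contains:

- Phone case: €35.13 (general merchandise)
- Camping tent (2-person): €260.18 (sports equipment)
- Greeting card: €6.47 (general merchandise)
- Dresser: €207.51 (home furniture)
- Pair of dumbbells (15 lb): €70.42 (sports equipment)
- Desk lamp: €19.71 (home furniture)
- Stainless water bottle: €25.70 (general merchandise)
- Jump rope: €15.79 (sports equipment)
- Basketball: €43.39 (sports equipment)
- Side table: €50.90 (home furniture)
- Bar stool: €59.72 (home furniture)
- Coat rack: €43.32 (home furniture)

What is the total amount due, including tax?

€897.83

Phone case €35.13: general merchandise → 4.25% + 0% district = 4.25% → €1.49
Camping tent (2-person) €260.18: sports equipment → 6% + 0% district = 6% → €15.61
Greeting card €6.47: general merchandise → 4.25% + 0% district = 4.25% → €0.27
Dresser €207.51: home furniture → 7.25% + 1.5% district = 8.75% → €18.16
Pair of dumbbells (15 lb) €70.42: sports equipment → 6% + 0% district = 6% → €4.23
Desk lamp €19.71: home furniture → 7.25% + 1.5% district = 8.75% → €1.72
Stainless water bottle €25.70: general merchandise → 4.25% + 0% district = 4.25% → €1.09
Jump rope €15.79: sports equipment → 6% + 0% district = 6% → €0.95
Basketball €43.39: sports equipment → 6% + 0% district = 6% → €2.60
Side table €50.90: home furniture → 7.25% + 1.5% district = 8.75% → €4.45
Bar stool €59.72: home furniture → 7.25% + 1.5% district = 8.75% → €5.23
Coat rack €43.32: home furniture → 7.25% + 1.5% district = 8.75% → €3.79
Subtotal = €838.24; tax = €59.59; total due = €897.83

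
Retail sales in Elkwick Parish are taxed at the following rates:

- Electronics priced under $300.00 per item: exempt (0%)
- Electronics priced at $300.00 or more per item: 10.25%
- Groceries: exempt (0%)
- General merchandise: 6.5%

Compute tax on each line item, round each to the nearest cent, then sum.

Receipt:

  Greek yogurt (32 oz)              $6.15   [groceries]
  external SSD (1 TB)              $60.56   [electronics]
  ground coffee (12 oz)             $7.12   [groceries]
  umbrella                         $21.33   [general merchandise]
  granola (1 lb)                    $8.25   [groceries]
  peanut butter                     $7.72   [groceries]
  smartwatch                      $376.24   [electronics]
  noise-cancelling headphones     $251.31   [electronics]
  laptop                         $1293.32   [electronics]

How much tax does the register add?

$172.52

Greek yogurt (32 oz) $6.15: groceries → 0% → $0.00
External SSD (1 TB) $60.56: electronics, under $300.00 → 0% → $0.00
Ground coffee (12 oz) $7.12: groceries → 0% → $0.00
Umbrella $21.33: general merchandise → 6.5% → $1.39
Granola (1 lb) $8.25: groceries → 0% → $0.00
Peanut butter $7.72: groceries → 0% → $0.00
Smartwatch $376.24: electronics, $300.00 or more → 10.25% → $38.56
Noise-cancelling headphones $251.31: electronics, under $300.00 → 0% → $0.00
Laptop $1293.32: electronics, $300.00 or more → 10.25% → $132.57
Total tax = $1.39 + $38.56 + $132.57 = $172.52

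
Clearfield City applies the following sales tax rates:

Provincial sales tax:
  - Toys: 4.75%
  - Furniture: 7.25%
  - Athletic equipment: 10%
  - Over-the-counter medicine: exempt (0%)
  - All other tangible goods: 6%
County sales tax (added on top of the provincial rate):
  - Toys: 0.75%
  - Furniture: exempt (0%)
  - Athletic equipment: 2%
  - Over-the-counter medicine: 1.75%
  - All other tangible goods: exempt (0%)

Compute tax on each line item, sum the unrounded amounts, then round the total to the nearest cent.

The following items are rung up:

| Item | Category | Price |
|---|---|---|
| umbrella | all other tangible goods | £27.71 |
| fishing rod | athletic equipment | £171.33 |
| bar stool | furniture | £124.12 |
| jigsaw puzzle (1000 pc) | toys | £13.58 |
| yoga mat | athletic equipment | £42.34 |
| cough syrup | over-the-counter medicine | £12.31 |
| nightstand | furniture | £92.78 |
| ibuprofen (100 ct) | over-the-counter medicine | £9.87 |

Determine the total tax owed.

Umbrella £27.71: all other tangible goods → 6% + 0% county = 6% → £1.6626
Fishing rod £171.33: athletic equipment → 10% + 2% county = 12% → £20.5596
Bar stool £124.12: furniture → 7.25% + 0% county = 7.25% → £8.9987
Jigsaw puzzle (1000 pc) £13.58: toys → 4.75% + 0.75% county = 5.5% → £0.7469
Yoga mat £42.34: athletic equipment → 10% + 2% county = 12% → £5.0808
Cough syrup £12.31: over-the-counter medicine → 0% + 1.75% county = 1.75% → £0.215425
Nightstand £92.78: furniture → 7.25% + 0% county = 7.25% → £6.72655
Ibuprofen (100 ct) £9.87: over-the-counter medicine → 0% + 1.75% county = 1.75% → £0.172725
Unrounded tax sum = £44.1633 → £44.16

£44.16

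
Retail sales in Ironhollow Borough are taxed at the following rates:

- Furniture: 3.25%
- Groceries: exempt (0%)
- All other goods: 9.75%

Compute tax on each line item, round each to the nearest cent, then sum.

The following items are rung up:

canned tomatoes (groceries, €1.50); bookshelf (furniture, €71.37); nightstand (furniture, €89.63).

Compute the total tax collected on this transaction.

Canned tomatoes €1.50: groceries → 0% → €0.00
Bookshelf €71.37: furniture → 3.25% → €2.32
Nightstand €89.63: furniture → 3.25% → €2.91
Total tax = €2.32 + €2.91 = €5.23

€5.23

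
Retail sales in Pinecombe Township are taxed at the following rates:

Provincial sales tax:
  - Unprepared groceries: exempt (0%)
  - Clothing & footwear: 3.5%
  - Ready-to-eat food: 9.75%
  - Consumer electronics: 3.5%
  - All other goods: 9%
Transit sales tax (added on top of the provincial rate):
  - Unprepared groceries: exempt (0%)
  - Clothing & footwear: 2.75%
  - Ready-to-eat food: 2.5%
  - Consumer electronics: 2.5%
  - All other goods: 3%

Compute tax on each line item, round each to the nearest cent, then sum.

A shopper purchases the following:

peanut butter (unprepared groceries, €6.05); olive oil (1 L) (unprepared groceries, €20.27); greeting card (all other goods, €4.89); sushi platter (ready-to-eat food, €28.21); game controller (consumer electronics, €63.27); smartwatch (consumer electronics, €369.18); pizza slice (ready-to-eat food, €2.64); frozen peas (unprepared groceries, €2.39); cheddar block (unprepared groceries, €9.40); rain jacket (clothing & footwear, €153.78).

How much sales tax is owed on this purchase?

€39.93

Peanut butter €6.05: unprepared groceries → 0% + 0% transit = 0% → €0.00
Olive oil (1 L) €20.27: unprepared groceries → 0% + 0% transit = 0% → €0.00
Greeting card €4.89: all other goods → 9% + 3% transit = 12% → €0.59
Sushi platter €28.21: ready-to-eat food → 9.75% + 2.5% transit = 12.25% → €3.46
Game controller €63.27: consumer electronics → 3.5% + 2.5% transit = 6% → €3.80
Smartwatch €369.18: consumer electronics → 3.5% + 2.5% transit = 6% → €22.15
Pizza slice €2.64: ready-to-eat food → 9.75% + 2.5% transit = 12.25% → €0.32
Frozen peas €2.39: unprepared groceries → 0% + 0% transit = 0% → €0.00
Cheddar block €9.40: unprepared groceries → 0% + 0% transit = 0% → €0.00
Rain jacket €153.78: clothing & footwear → 3.5% + 2.75% transit = 6.25% → €9.61
Total tax = €0.59 + €3.46 + €3.80 + €22.15 + €0.32 + €9.61 = €39.93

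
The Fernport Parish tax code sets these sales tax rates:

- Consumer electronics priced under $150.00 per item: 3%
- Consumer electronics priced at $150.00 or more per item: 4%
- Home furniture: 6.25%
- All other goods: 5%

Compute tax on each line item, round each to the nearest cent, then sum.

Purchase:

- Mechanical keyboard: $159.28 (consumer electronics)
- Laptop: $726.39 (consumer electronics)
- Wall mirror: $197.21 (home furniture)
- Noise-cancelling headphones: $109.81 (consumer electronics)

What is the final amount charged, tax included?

Mechanical keyboard $159.28: consumer electronics, $150.00 or more → 4% → $6.37
Laptop $726.39: consumer electronics, $150.00 or more → 4% → $29.06
Wall mirror $197.21: home furniture → 6.25% → $12.33
Noise-cancelling headphones $109.81: consumer electronics, under $150.00 → 3% → $3.29
Subtotal = $1192.69; tax = $51.05; total due = $1243.74

$1243.74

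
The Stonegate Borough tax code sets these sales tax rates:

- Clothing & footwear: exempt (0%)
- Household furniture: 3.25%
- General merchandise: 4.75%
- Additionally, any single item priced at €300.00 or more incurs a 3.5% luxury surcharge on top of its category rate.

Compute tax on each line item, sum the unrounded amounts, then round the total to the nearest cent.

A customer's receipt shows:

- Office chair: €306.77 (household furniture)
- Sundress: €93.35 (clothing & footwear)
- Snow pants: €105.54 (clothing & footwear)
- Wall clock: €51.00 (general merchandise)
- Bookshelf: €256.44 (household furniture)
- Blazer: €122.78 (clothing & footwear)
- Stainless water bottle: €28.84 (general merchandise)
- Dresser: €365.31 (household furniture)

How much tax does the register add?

€57.49

Office chair €306.77: household furniture → 3.25% + 3.5% surcharge = 6.75% → €20.706975
Sundress €93.35: clothing & footwear → 0% → €0.00
Snow pants €105.54: clothing & footwear → 0% → €0.00
Wall clock €51.00: general merchandise → 4.75% → €2.4225
Bookshelf €256.44: household furniture → 3.25% → €8.3343
Blazer €122.78: clothing & footwear → 0% → €0.00
Stainless water bottle €28.84: general merchandise → 4.75% → €1.3699
Dresser €365.31: household furniture → 3.25% + 3.5% surcharge = 6.75% → €24.658425
Unrounded tax sum = €57.4921 → €57.49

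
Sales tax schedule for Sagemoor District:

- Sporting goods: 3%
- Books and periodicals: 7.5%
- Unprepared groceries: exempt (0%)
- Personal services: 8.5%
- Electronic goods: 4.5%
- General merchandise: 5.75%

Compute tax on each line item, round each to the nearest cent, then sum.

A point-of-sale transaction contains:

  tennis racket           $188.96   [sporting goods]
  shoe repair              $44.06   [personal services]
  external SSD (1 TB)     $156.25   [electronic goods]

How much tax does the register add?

Tennis racket $188.96: sporting goods → 3% → $5.67
Shoe repair $44.06: personal services → 8.5% → $3.75
External SSD (1 TB) $156.25: electronic goods → 4.5% → $7.03
Total tax = $5.67 + $3.75 + $7.03 = $16.45

$16.45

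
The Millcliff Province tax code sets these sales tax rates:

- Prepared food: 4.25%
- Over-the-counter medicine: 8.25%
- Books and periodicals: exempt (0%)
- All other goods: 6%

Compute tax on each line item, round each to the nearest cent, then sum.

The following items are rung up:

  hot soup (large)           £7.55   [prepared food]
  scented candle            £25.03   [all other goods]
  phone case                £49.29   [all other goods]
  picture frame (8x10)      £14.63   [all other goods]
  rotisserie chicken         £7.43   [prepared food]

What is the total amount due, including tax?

Hot soup (large) £7.55: prepared food → 4.25% → £0.32
Scented candle £25.03: all other goods → 6% → £1.50
Phone case £49.29: all other goods → 6% → £2.96
Picture frame (8x10) £14.63: all other goods → 6% → £0.88
Rotisserie chicken £7.43: prepared food → 4.25% → £0.32
Subtotal = £103.93; tax = £5.98; total due = £109.91

£109.91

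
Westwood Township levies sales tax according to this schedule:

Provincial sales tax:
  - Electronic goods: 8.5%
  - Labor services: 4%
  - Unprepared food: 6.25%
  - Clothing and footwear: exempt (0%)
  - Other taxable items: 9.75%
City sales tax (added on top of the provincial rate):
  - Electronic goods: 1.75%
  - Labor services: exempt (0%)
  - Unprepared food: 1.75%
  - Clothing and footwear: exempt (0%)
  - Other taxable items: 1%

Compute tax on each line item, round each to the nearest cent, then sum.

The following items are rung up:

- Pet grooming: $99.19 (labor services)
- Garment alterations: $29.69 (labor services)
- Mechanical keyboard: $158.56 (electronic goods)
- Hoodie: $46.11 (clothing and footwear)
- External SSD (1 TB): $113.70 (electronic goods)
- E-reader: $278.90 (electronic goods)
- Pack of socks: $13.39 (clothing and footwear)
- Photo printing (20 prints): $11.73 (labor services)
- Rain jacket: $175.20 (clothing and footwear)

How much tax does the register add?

$62.12

Pet grooming $99.19: labor services → 4% + 0% city = 4% → $3.97
Garment alterations $29.69: labor services → 4% + 0% city = 4% → $1.19
Mechanical keyboard $158.56: electronic goods → 8.5% + 1.75% city = 10.25% → $16.25
Hoodie $46.11: clothing and footwear → 0% + 0% city = 0% → $0.00
External SSD (1 TB) $113.70: electronic goods → 8.5% + 1.75% city = 10.25% → $11.65
E-reader $278.90: electronic goods → 8.5% + 1.75% city = 10.25% → $28.59
Pack of socks $13.39: clothing and footwear → 0% + 0% city = 0% → $0.00
Photo printing (20 prints) $11.73: labor services → 4% + 0% city = 4% → $0.47
Rain jacket $175.20: clothing and footwear → 0% + 0% city = 0% → $0.00
Total tax = $3.97 + $1.19 + $16.25 + $11.65 + $28.59 + $0.47 = $62.12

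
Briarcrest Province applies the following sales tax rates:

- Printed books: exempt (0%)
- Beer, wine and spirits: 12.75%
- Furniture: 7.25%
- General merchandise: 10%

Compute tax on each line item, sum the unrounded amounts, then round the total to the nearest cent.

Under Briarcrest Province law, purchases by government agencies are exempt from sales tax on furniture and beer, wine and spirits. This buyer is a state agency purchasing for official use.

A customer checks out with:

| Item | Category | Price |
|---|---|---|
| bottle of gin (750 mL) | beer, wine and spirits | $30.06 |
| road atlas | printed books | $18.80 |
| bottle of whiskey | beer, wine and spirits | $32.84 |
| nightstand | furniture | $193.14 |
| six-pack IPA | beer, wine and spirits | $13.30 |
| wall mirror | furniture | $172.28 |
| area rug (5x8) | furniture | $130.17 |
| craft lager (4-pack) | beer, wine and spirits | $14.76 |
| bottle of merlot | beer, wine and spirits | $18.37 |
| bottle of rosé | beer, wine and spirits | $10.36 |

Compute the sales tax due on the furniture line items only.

Nightstand $193.14: furniture, buyer-exempt → 0% → $0.00
Wall mirror $172.28: furniture, buyer-exempt → 0% → $0.00
Area rug (5x8) $130.17: furniture, buyer-exempt → 0% → $0.00
Tax on furniture: unrounded sum = $0.00 → $0.00

$0.00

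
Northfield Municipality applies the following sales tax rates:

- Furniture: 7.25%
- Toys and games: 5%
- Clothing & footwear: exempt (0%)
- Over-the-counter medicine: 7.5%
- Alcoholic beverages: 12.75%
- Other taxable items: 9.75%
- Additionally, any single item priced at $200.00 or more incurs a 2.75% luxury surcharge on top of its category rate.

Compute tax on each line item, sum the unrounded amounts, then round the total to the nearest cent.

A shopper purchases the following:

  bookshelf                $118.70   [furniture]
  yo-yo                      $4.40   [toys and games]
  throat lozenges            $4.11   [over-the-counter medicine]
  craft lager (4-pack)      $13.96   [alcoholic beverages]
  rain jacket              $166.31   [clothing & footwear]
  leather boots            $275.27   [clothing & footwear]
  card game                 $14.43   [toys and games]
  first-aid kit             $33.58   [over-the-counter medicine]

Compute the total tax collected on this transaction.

$21.72

Bookshelf $118.70: furniture → 7.25% → $8.60575
Yo-yo $4.40: toys and games → 5% → $0.22
Throat lozenges $4.11: over-the-counter medicine → 7.5% → $0.30825
Craft lager (4-pack) $13.96: alcoholic beverages → 12.75% → $1.7799
Rain jacket $166.31: clothing & footwear → 0% → $0.00
Leather boots $275.27: clothing & footwear → 0% + 2.75% surcharge = 2.75% → $7.569925
Card game $14.43: toys and games → 5% → $0.7215
First-aid kit $33.58: over-the-counter medicine → 7.5% → $2.5185
Unrounded tax sum = $21.723825 → $21.72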